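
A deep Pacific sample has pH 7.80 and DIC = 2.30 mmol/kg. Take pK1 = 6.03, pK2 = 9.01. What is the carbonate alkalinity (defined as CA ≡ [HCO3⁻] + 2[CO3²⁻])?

CA = [HCO3⁻] + 2[CO3²⁻] = (α₁ + 2α₂)·DIC
At pH 7.80: [H⁺]/K1 = 10^-1.77 = 0.016982, K2/[H⁺] = 10^-1.21 = 0.061660
α₁ = 1/(1 + 0.016982 + 0.061660) = 1/1.0786 = 0.9271; α₂ = α₁·K2/[H⁺] = 0.05716
α₁ + 2α₂ = 1.0414
CA = 1.0414 × 2.30 = 2.40 mmol/kg

CA = 2.40 mmol/kg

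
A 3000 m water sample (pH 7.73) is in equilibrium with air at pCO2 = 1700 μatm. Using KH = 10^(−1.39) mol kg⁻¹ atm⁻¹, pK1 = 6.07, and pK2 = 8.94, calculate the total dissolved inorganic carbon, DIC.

DIC = 3.43 mmol/kg

[CO2*] = KH · pCO2 = 10^(−1.39) × 1700×10^-6 = 6.925×10^-5 mol/kg
α₀ = 1/(1 + K1/[H⁺] + K1K2/[H⁺]²) = 1/(1 + 10^+1.66 + 10^+0.45) = 0.02019
DIC = [CO2*]/α₀ = 6.925×10^-5 / 0.02019 = 3.43 mmol/kg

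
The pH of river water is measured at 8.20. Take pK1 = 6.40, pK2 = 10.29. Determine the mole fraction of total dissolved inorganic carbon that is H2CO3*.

α₀ = 0.0155

α₀ = 1 / (1 + K1/[H⁺] + K1K2/[H⁺]²) = 1 / (1 + 10^+1.80 + 10^-0.29)
   = 1 / (1 + 63.096 + 0.51286) = 1/64.609 = 0.01548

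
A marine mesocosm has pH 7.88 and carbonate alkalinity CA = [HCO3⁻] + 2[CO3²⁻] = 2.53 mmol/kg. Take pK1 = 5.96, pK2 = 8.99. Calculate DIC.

DIC = 2.39 mmol/kg

CA = [HCO3⁻] + 2[CO3²⁻] = (α₁ + 2α₂)·DIC
At pH 7.88: [H⁺]/K1 = 10^-1.92 = 0.012023, K2/[H⁺] = 10^-1.11 = 0.077625
α₁ = 1/(1 + 0.012023 + 0.077625) = 1/1.0896 = 0.9177; α₂ = α₁·K2/[H⁺] = 0.07124
α₁ + 2α₂ = 1.0602
DIC = CA / (α₁ + 2α₂) = 2.53 / 1.0602 = 2.39 mmol/kg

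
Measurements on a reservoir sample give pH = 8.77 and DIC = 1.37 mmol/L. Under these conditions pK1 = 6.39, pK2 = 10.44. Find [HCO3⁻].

[HCO3⁻] = 1.34 mmol/L

α₁ = 1 / (1 + [H⁺]/K1 + K2/[H⁺]) = 1 / (1 + 10^-2.38 + 10^-1.67)
   = 1 / (1 + 0.0041687 + 0.021380) = 1/1.0255 = 0.9751
[HCO3⁻] = α₁ × DIC = 0.9751 × 1.37 = 1.34 mmol/L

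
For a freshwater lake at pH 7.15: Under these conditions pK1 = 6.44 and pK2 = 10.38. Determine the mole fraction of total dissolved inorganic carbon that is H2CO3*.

α₀ = 1 / (1 + K1/[H⁺] + K1K2/[H⁺]²) = 1 / (1 + 10^+0.71 + 10^-2.52)
   = 1 / (1 + 5.1286 + 0.0030200) = 1/6.1316 = 0.1631

α₀ = 0.163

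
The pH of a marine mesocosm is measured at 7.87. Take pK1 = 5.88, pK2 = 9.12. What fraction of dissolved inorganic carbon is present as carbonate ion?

α₂ = 1 / (1 + [H⁺]/K2 + [H⁺]²/(K1K2)) = 1 / (1 + 10^+1.25 + 10^-0.74)
   = 1 / (1 + 17.783 + 0.18197) = 1/18.965 = 0.05273

α₂ = 0.0527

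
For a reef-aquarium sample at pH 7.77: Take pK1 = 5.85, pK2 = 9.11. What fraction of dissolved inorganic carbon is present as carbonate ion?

α₂ = 0.0432

α₂ = 1 / (1 + [H⁺]/K2 + [H⁺]²/(K1K2)) = 1 / (1 + 10^+1.34 + 10^-0.58)
   = 1 / (1 + 21.878 + 0.26303) = 1/23.141 = 0.04321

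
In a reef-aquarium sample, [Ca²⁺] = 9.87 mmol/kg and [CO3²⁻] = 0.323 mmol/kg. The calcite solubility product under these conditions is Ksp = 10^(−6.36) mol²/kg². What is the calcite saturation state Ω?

Ksp = 10^(−6.36) = 4.365×10^-7
Ω = [Ca²⁺][CO3²⁻]/Ksp = (9.87×10^-3)(0.323×10^-3) / 4.365×10^-7 = 7.30

Ω = 7.30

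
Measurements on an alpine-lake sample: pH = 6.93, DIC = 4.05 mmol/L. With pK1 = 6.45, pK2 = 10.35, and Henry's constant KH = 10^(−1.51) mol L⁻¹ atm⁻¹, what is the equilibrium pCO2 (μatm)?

pCO2 = 3.26×10^4 μatm

α₀ = 1 / (1 + K1/[H⁺] + K1K2/[H⁺]²) = 1 / (1 + 10^+0.48 + 10^-2.94)
   = 1 / (1 + 3.0200 + 0.0011482) = 1/4.0211 = 0.2487
[CO2*] = α₀ × DIC = 0.2487 × 4.05 = 1.007 mmol/L
pCO2 = [CO2*]/KH = 1.007×10^-3 / 3.090×10^-2 = 3.26×10^4 μatm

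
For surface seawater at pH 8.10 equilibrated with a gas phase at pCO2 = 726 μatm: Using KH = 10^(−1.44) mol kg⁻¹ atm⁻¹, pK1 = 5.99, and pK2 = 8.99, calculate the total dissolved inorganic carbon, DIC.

DIC = 3.86 mmol/kg

[CO2*] = KH · pCO2 = 10^(−1.44) × 726×10^-6 = 2.636×10^-5 mol/kg
α₀ = 1/(1 + K1/[H⁺] + K1K2/[H⁺]²) = 1/(1 + 10^+2.11 + 10^+1.22) = 0.006830
DIC = [CO2*]/α₀ = 2.636×10^-5 / 0.006830 = 3.86 mmol/kg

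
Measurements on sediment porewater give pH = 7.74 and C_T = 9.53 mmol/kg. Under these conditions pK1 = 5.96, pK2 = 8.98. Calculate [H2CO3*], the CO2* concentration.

α₀ = 1 / (1 + K1/[H⁺] + K1K2/[H⁺]²) = 1 / (1 + 10^+1.78 + 10^+0.54)
   = 1 / (1 + 60.256 + 3.4674) = 1/64.723 = 0.01545
[CO2*] = α₀ × DIC = 0.01545 × 9.53 = 0.147 mmol/kg

[CO2*] = 0.147 mmol/kg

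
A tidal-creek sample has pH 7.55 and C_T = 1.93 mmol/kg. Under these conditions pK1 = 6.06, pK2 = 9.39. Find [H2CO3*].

α₀ = 1 / (1 + K1/[H⁺] + K1K2/[H⁺]²) = 1 / (1 + 10^+1.49 + 10^-0.35)
   = 1 / (1 + 30.903 + 0.44668) = 1/32.350 = 0.03091
[CO2*] = α₀ × DIC = 0.03091 × 1.93 = 0.0597 mmol/kg

[CO2*] = 0.0597 mmol/kg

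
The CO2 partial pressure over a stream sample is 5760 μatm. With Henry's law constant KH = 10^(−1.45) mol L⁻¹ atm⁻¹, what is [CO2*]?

KH = 10^(−1.45) = 3.548×10^-2 mol L⁻¹ atm⁻¹
[CO2*] = KH · pCO2 = 3.548×10^-2 × 5760×10^-6 atm = 2.04×10^-4 mol/L

[CO2*] = 204 μmol/L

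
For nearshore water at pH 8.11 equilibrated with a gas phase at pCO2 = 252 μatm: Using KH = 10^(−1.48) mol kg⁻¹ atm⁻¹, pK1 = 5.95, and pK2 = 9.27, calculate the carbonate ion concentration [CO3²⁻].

[CO2*] = KH · pCO2 = 10^(−1.48) × 252×10^-6 = 8.345×10^-6 mol/kg
α₀ = 1/(1 + K1/[H⁺] + K1K2/[H⁺]²) = 1/(1 + 10^+2.16 + 10^+1.00) = 0.006429
DIC = [CO2*]/α₀ = 8.345×10^-6 / 0.006429 = 1.298 mmol/kg
[CO3²⁻] = α₂·DIC; α₂ = 0.06429, so [CO3²⁻] = 0.06429 × 1.298 = 0.0834 mmol/kg

[CO3²⁻] = 0.0834 mmol/kg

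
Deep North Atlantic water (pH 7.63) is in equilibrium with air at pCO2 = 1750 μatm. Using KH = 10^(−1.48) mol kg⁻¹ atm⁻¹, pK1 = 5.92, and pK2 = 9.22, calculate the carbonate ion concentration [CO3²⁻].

[CO3²⁻] = 0.0764 mmol/kg

[CO2*] = KH · pCO2 = 10^(−1.48) × 1750×10^-6 = 5.795×10^-5 mol/kg
α₀ = 1/(1 + K1/[H⁺] + K1K2/[H⁺]²) = 1/(1 + 10^+1.71 + 10^+0.12) = 0.01866
DIC = [CO2*]/α₀ = 5.795×10^-5 / 0.01866 = 3.106 mmol/kg
[CO3²⁻] = α₂·DIC; α₂ = 0.02459, so [CO3²⁻] = 0.02459 × 3.106 = 0.0764 mmol/kg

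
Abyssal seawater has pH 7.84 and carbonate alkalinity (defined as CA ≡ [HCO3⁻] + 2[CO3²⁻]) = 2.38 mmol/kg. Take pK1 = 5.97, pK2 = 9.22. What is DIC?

CA = [HCO3⁻] + 2[CO3²⁻] = (α₁ + 2α₂)·DIC
At pH 7.84: [H⁺]/K1 = 10^-1.87 = 0.013490, K2/[H⁺] = 10^-1.38 = 0.041687
α₁ = 1/(1 + 0.013490 + 0.041687) = 1/1.0552 = 0.9477; α₂ = α₁·K2/[H⁺] = 0.03951
α₁ + 2α₂ = 1.0267
DIC = CA / (α₁ + 2α₂) = 2.38 / 1.0267 = 2.32 mmol/kg

DIC = 2.32 mmol/kg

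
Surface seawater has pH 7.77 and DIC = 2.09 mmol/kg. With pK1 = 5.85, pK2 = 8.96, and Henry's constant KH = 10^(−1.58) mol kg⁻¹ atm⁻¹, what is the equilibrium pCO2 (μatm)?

α₀ = 1 / (1 + K1/[H⁺] + K1K2/[H⁺]²) = 1 / (1 + 10^+1.92 + 10^+0.73)
   = 1 / (1 + 83.176 + 5.3703) = 1/89.547 = 0.01117
[CO2*] = α₀ × DIC = 0.01117 × 2.09 = 0.02334 mmol/kg
pCO2 = [CO2*]/KH = 2.334×10^-5 / 2.630×10^-2 = 887 μatm

pCO2 = 887 μatm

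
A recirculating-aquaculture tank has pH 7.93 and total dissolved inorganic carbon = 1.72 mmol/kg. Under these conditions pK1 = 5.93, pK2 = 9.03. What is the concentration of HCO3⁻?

[HCO3⁻] = 1.58 mmol/kg

α₁ = 1 / (1 + [H⁺]/K1 + K2/[H⁺]) = 1 / (1 + 10^-2.00 + 10^-1.10)
   = 1 / (1 + 0.010000 + 0.079433) = 1/1.0894 = 0.9179
[HCO3⁻] = α₁ × DIC = 0.9179 × 1.72 = 1.58 mmol/kg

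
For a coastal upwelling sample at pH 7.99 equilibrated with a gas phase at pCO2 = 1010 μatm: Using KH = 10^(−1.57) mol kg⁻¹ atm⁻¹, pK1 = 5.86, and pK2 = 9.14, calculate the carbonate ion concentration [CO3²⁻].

[CO2*] = KH · pCO2 = 10^(−1.57) × 1010×10^-6 = 2.718×10^-5 mol/kg
α₀ = 1/(1 + K1/[H⁺] + K1K2/[H⁺]²) = 1/(1 + 10^+2.13 + 10^+0.98) = 0.006875
DIC = [CO2*]/α₀ = 2.718×10^-5 / 0.006875 = 3.954 mmol/kg
[CO3²⁻] = α₂·DIC; α₂ = 0.06566, so [CO3²⁻] = 0.06566 × 3.954 = 0.260 mmol/kg

[CO3²⁻] = 0.260 mmol/kg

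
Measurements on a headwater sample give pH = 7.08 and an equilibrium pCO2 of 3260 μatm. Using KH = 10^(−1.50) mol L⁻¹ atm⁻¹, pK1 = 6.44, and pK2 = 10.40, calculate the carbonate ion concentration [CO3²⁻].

[CO3²⁻] = 0.215 μmol/L

[CO2*] = KH · pCO2 = 10^(−1.50) × 3260×10^-6 = 1.031×10^-4 mol/L
α₀ = 1/(1 + K1/[H⁺] + K1K2/[H⁺]²) = 1/(1 + 10^+0.64 + 10^-2.68) = 0.1863
DIC = [CO2*]/α₀ = 1.031×10^-4 / 0.1863 = 0.5533 mmol/L
[CO3²⁻] = α₂·DIC; α₂ = 0.0003893, so [CO3²⁻] = 0.0003893 × 0.5533 = 0.000215 mmol/L = 0.215 μmol/L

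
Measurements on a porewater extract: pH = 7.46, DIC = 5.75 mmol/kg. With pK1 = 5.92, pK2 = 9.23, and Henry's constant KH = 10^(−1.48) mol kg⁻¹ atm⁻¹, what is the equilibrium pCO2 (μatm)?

pCO2 = 4790 μatm

α₀ = 1 / (1 + K1/[H⁺] + K1K2/[H⁺]²) = 1 / (1 + 10^+1.54 + 10^-0.23)
   = 1 / (1 + 34.674 + 0.58884) = 1/36.263 = 0.02758
[CO2*] = α₀ × DIC = 0.02758 × 5.75 = 0.1586 mmol/kg
pCO2 = [CO2*]/KH = 1.586×10^-4 / 3.311×10^-2 = 4790 μatm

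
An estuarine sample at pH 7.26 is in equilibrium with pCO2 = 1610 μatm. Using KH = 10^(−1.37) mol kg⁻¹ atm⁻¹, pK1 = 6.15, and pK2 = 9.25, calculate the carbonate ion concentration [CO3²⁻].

[CO2*] = KH · pCO2 = 10^(−1.37) × 1610×10^-6 = 6.868×10^-5 mol/kg
α₀ = 1/(1 + K1/[H⁺] + K1K2/[H⁺]²) = 1/(1 + 10^+1.11 + 10^-0.88) = 0.07136
DIC = [CO2*]/α₀ = 6.868×10^-5 / 0.07136 = 0.9625 mmol/kg
[CO3²⁻] = α₂·DIC; α₂ = 0.009406, so [CO3²⁻] = 0.009406 × 0.9625 = 0.00905 mmol/kg = 9.05 μmol/kg

[CO3²⁻] = 9.05 μmol/kg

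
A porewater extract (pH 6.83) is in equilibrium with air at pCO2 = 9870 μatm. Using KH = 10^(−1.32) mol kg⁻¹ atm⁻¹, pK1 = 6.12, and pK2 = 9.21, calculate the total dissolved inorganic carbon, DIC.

DIC = 2.91 mmol/kg

[CO2*] = KH · pCO2 = 10^(−1.32) × 9870×10^-6 = 4.724×10^-4 mol/kg
α₀ = 1/(1 + K1/[H⁺] + K1K2/[H⁺]²) = 1/(1 + 10^+0.71 + 10^-1.67) = 0.1626
DIC = [CO2*]/α₀ = 4.724×10^-4 / 0.1626 = 2.91 mmol/kg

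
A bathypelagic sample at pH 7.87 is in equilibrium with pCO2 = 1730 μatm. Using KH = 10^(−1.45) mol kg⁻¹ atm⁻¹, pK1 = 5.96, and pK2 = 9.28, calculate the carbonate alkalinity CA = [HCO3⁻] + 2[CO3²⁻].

CA = 5.38 mmol/kg

[CO2*] = KH · pCO2 = 10^(−1.45) × 1730×10^-6 = 6.138×10^-5 mol/kg
α₀ = 1/(1 + K1/[H⁺] + K1K2/[H⁺]²) = 1/(1 + 10^+1.91 + 10^+0.50) = 0.01170
DIC = [CO2*]/α₀ = 6.138×10^-5 / 0.01170 = 5.245 mmol/kg
CA = (α₁ + 2α₂)·DIC = (0.9513 + 2×0.03701) × 5.245 = 5.38 mmol/kg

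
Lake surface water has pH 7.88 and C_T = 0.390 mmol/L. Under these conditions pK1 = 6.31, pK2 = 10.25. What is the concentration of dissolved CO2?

[CO2*] = 10.2 μmol/L

α₀ = 1 / (1 + K1/[H⁺] + K1K2/[H⁺]²) = 1 / (1 + 10^+1.57 + 10^-0.80)
   = 1 / (1 + 37.154 + 0.15849) = 1/38.312 = 0.02610
[CO2*] = α₀ × DIC = 0.02610 × 0.390 = 0.0102 mmol/L = 10.2 μmol/L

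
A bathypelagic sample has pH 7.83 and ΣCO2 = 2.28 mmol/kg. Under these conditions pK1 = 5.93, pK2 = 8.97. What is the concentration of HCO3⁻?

α₁ = 1 / (1 + [H⁺]/K1 + K2/[H⁺]) = 1 / (1 + 10^-1.90 + 10^-1.14)
   = 1 / (1 + 0.012589 + 0.072444) = 1/1.0850 = 0.9216
[HCO3⁻] = α₁ × DIC = 0.9216 × 2.28 = 2.10 mmol/kg

[HCO3⁻] = 2.10 mmol/kg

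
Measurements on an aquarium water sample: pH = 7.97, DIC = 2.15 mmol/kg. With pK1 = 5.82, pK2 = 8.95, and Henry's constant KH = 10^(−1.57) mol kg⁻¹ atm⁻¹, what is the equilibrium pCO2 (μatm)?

α₀ = 1 / (1 + K1/[H⁺] + K1K2/[H⁺]²) = 1 / (1 + 10^+2.15 + 10^+1.17)
   = 1 / (1 + 141.25 + 14.791) = 1/157.04 = 0.006368
[CO2*] = α₀ × DIC = 0.006368 × 2.15 = 0.01369 mmol/kg = 13.69 μmol/kg
pCO2 = [CO2*]/KH = 1.369×10^-5 / 2.692×10^-2 = 509 μatm

pCO2 = 509 μatm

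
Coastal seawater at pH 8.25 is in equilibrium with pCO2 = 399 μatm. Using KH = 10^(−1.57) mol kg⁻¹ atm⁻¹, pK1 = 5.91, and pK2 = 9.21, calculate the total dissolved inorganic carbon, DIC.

DIC = 2.62 mmol/kg

[CO2*] = KH · pCO2 = 10^(−1.57) × 399×10^-6 = 1.074×10^-5 mol/kg
α₀ = 1/(1 + K1/[H⁺] + K1K2/[H⁺]²) = 1/(1 + 10^+2.34 + 10^+1.38) = 0.004102
DIC = [CO2*]/α₀ = 1.074×10^-5 / 0.004102 = 2.62 mmol/kg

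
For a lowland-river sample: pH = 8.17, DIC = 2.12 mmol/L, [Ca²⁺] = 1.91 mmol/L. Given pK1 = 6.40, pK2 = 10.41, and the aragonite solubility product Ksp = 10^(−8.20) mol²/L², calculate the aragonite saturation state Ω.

Ω = 3.61

α₂ = 1 / (1 + [H⁺]/K2 + [H⁺]²/(K1K2)) = 1 / (1 + 10^+2.24 + 10^+0.47)
   = 1 / (1 + 173.78 + 2.9512) = 1/177.73 = 0.005626
[CO3²⁻] = α₂ × DIC = 0.005626 × 2.12 = 0.01193 mmol/L = 11.93 μmol/L
Ksp = 10^(−8.20) = 6.310×10^-9
Ω = [Ca²⁺][CO3²⁻]/Ksp = (1.91×10^-3)(1.193×10^-5) / 6.310×10^-9 = 3.61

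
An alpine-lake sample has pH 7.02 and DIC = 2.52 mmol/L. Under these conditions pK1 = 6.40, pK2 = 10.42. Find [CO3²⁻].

α₂ = 1 / (1 + [H⁺]/K2 + [H⁺]²/(K1K2)) = 1 / (1 + 10^+3.40 + 10^+2.78)
   = 1 / (1 + 2511.9 + 602.56) = 1/3115.4 = 0.0003210
[CO3²⁻] = α₂ × DIC = 0.0003210 × 2.52 = 0.000809 mmol/L = 0.809 μmol/L

[CO3²⁻] = 0.809 μmol/L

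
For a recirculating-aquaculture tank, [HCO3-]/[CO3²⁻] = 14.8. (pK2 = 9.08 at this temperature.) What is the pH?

pH = 7.91

From K2 = [H⁺][CO3²⁻]/[HCO3-]:  pH = pK2 − log₁₀([HCO3-]/[CO3²⁻])
log₁₀(14.8) = +1.170
pH = 9.08 − (+1.170) = 7.91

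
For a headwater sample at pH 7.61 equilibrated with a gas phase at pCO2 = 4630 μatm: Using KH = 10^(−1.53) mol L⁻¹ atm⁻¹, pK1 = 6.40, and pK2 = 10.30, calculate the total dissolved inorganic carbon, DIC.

[CO2*] = KH · pCO2 = 10^(−1.53) × 4630×10^-6 = 1.366×10^-4 mol/L
α₀ = 1/(1 + K1/[H⁺] + K1K2/[H⁺]²) = 1/(1 + 10^+1.21 + 10^-1.48) = 0.05797
DIC = [CO2*]/α₀ = 1.366×10^-4 / 0.05797 = 2.36 mmol/L

DIC = 2.36 mmol/L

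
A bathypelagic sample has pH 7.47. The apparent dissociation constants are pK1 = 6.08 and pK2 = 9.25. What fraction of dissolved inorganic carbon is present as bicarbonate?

α₁ = 0.946

α₁ = 1 / (1 + [H⁺]/K1 + K2/[H⁺]) = 1 / (1 + 10^-1.39 + 10^-1.78)
   = 1 / (1 + 0.040738 + 0.016596) = 1/1.0573 = 0.9458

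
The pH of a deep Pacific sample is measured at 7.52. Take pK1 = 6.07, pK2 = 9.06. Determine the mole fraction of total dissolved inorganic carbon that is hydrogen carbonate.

α₁ = 0.940

α₁ = 1 / (1 + [H⁺]/K1 + K2/[H⁺]) = 1 / (1 + 10^-1.45 + 10^-1.54)
   = 1 / (1 + 0.035481 + 0.028840) = 1/1.0643 = 0.9396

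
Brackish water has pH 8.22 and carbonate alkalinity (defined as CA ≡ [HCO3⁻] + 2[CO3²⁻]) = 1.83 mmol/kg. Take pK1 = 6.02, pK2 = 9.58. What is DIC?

CA = [HCO3⁻] + 2[CO3²⁻] = (α₁ + 2α₂)·DIC
At pH 8.22: [H⁺]/K1 = 10^-2.20 = 0.0063096, K2/[H⁺] = 10^-1.36 = 0.043652
α₁ = 1/(1 + 0.0063096 + 0.043652) = 1/1.0500 = 0.9524; α₂ = α₁·K2/[H⁺] = 0.04157
α₁ + 2α₂ = 1.0356
DIC = CA / (α₁ + 2α₂) = 1.83 / 1.0356 = 1.77 mmol/kg

DIC = 1.77 mmol/kg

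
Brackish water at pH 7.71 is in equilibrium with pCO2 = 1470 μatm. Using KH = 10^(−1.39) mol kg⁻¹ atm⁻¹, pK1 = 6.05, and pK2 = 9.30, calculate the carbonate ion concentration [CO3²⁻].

[CO2*] = KH · pCO2 = 10^(−1.39) × 1470×10^-6 = 5.988×10^-5 mol/kg
α₀ = 1/(1 + K1/[H⁺] + K1K2/[H⁺]²) = 1/(1 + 10^+1.66 + 10^+0.07) = 0.02088
DIC = [CO2*]/α₀ = 5.988×10^-5 / 0.02088 = 2.868 mmol/kg
[CO3²⁻] = α₂·DIC; α₂ = 0.02454, so [CO3²⁻] = 0.02454 × 2.868 = 0.0704 mmol/kg

[CO3²⁻] = 0.0704 mmol/kg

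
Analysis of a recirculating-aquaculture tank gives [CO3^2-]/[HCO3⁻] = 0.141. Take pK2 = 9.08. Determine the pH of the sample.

From K2 = [H⁺][CO3^2-]/[HCO3⁻]:  pH = pK2 + log₁₀([CO3^2-]/[HCO3⁻])
log₁₀(0.141) = -0.851
pH = 9.08 + (-0.851) = 8.23

pH = 8.23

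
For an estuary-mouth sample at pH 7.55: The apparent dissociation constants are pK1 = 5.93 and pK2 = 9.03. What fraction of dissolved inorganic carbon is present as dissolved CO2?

α₀ = 1 / (1 + K1/[H⁺] + K1K2/[H⁺]²) = 1 / (1 + 10^+1.62 + 10^+0.14)
   = 1 / (1 + 41.687 + 1.3804) = 1/44.067 = 0.02269

α₀ = 0.0227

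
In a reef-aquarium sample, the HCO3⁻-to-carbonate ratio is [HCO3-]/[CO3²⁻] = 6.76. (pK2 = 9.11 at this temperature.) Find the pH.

From K2 = [H⁺][CO3²⁻]/[HCO3-]:  pH = pK2 − log₁₀([HCO3-]/[CO3²⁻])
log₁₀(6.76) = +0.830
pH = 9.11 − (+0.830) = 8.28

pH = 8.28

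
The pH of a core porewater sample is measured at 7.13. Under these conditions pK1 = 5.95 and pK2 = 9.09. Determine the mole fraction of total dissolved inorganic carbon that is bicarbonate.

α₁ = 0.928

α₁ = 1 / (1 + [H⁺]/K1 + K2/[H⁺]) = 1 / (1 + 10^-1.18 + 10^-1.96)
   = 1 / (1 + 0.066069 + 0.010965) = 1/1.0770 = 0.9285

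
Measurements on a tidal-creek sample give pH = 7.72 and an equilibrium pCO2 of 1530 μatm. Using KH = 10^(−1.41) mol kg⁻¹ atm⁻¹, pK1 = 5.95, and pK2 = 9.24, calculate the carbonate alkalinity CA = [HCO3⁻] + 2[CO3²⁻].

[CO2*] = KH · pCO2 = 10^(−1.41) × 1530×10^-6 = 5.952×10^-5 mol/kg
α₀ = 1/(1 + K1/[H⁺] + K1K2/[H⁺]²) = 1/(1 + 10^+1.77 + 10^+0.25) = 0.01622
DIC = [CO2*]/α₀ = 5.952×10^-5 / 0.01622 = 3.670 mmol/kg
CA = (α₁ + 2α₂)·DIC = (0.9549 + 2×0.02884) × 3.670 = 3.72 mmol/kg

CA = 3.72 mmol/kg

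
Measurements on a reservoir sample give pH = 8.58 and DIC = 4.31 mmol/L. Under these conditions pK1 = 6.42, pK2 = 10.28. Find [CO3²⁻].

α₂ = 1 / (1 + [H⁺]/K2 + [H⁺]²/(K1K2)) = 1 / (1 + 10^+1.70 + 10^-0.46)
   = 1 / (1 + 50.119 + 0.34674) = 1/51.465 = 0.01943
[CO3²⁻] = α₂ × DIC = 0.01943 × 4.31 = 0.0837 mmol/L

[CO3²⁻] = 0.0837 mmol/L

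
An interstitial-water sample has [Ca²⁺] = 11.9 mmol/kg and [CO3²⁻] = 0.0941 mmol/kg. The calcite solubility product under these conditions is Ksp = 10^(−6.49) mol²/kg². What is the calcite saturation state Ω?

Ω = 3.46

Ksp = 10^(−6.49) = 3.236×10^-7
Ω = [Ca²⁺][CO3²⁻]/Ksp = (11.9×10^-3)(0.0941×10^-3) / 3.236×10^-7 = 3.46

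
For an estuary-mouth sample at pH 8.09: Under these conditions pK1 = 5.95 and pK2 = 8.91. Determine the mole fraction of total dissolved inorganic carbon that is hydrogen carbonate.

α₁ = 1 / (1 + [H⁺]/K1 + K2/[H⁺]) = 1 / (1 + 10^-2.14 + 10^-0.82)
   = 1 / (1 + 0.0072444 + 0.15136) = 1/1.1586 = 0.8631

α₁ = 0.863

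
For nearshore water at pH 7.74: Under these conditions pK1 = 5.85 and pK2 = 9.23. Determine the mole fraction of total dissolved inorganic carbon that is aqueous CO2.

α₀ = 0.0123

α₀ = 1 / (1 + K1/[H⁺] + K1K2/[H⁺]²) = 1 / (1 + 10^+1.89 + 10^+0.40)
   = 1 / (1 + 77.625 + 2.5119) = 1/81.137 = 0.01232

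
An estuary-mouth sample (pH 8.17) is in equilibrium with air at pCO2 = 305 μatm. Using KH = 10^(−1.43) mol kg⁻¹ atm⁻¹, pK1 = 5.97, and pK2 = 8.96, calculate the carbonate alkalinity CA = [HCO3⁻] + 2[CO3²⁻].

CA = 2.38 mmol/kg

[CO2*] = KH · pCO2 = 10^(−1.43) × 305×10^-6 = 1.133×10^-5 mol/kg
α₀ = 1/(1 + K1/[H⁺] + K1K2/[H⁺]²) = 1/(1 + 10^+2.20 + 10^+1.41) = 0.005400
DIC = [CO2*]/α₀ = 1.133×10^-5 / 0.005400 = 2.099 mmol/kg
CA = (α₁ + 2α₂)·DIC = (0.8558 + 2×0.1388) × 2.099 = 2.38 mmol/kg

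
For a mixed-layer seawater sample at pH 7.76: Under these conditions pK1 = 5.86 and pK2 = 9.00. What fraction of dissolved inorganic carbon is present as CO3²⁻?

α₂ = 1 / (1 + [H⁺]/K2 + [H⁺]²/(K1K2)) = 1 / (1 + 10^+1.24 + 10^-0.66)
   = 1 / (1 + 17.378 + 0.21878) = 1/18.597 = 0.05377

α₂ = 0.0538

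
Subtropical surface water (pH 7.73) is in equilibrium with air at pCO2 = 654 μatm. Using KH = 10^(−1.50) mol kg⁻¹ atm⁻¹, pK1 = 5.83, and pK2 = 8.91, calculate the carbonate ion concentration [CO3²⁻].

[CO3²⁻] = 0.109 mmol/kg

[CO2*] = KH · pCO2 = 10^(−1.50) × 654×10^-6 = 2.068×10^-5 mol/kg
α₀ = 1/(1 + K1/[H⁺] + K1K2/[H⁺]²) = 1/(1 + 10^+1.90 + 10^+0.72) = 0.01167
DIC = [CO2*]/α₀ = 2.068×10^-5 / 0.01167 = 1.772 mmol/kg
[CO3²⁻] = α₂·DIC; α₂ = 0.06125, so [CO3²⁻] = 0.06125 × 1.772 = 0.109 mmol/kg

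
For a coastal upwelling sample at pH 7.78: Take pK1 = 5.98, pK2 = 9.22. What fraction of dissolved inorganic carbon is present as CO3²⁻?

α₂ = 0.0345

α₂ = 1 / (1 + [H⁺]/K2 + [H⁺]²/(K1K2)) = 1 / (1 + 10^+1.44 + 10^-0.36)
   = 1 / (1 + 27.542 + 0.43652) = 1/28.979 = 0.03451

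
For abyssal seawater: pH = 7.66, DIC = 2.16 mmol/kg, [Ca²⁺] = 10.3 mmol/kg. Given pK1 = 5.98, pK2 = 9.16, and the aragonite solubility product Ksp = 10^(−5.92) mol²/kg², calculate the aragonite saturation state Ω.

α₂ = 1 / (1 + [H⁺]/K2 + [H⁺]²/(K1K2)) = 1 / (1 + 10^+1.50 + 10^-0.18)
   = 1 / (1 + 31.623 + 0.66069) = 1/33.283 = 0.03004
[CO3²⁻] = α₂ × DIC = 0.03004 × 2.16 = 0.06490 mmol/kg
Ksp = 10^(−5.92) = 1.202×10^-6
Ω = [Ca²⁺][CO3²⁻]/Ksp = (10.3×10^-3)(6.490×10^-5) / 1.202×10^-6 = 0.556

Ω = 0.556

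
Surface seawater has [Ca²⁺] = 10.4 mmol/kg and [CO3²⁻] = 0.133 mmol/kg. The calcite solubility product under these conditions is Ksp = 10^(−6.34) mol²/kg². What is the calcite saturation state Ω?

Ω = 3.03

Ksp = 10^(−6.34) = 4.571×10^-7
Ω = [Ca²⁺][CO3²⁻]/Ksp = (10.4×10^-3)(0.133×10^-3) / 4.571×10^-7 = 3.03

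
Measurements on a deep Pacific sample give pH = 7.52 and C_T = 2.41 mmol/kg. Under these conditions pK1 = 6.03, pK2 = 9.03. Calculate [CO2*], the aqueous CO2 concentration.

α₀ = 1 / (1 + K1/[H⁺] + K1K2/[H⁺]²) = 1 / (1 + 10^+1.49 + 10^-0.02)
   = 1 / (1 + 30.903 + 0.95499) = 1/32.858 = 0.03043
[CO2*] = α₀ × DIC = 0.03043 × 2.41 = 0.0733 mmol/kg

[CO2*] = 0.0733 mmol/kg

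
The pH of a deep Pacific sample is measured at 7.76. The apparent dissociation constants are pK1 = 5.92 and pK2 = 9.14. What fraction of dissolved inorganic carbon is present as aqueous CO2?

α₀ = 0.0137

α₀ = 1 / (1 + K1/[H⁺] + K1K2/[H⁺]²) = 1 / (1 + 10^+1.84 + 10^+0.46)
   = 1 / (1 + 69.183 + 2.8840) = 1/73.067 = 0.01369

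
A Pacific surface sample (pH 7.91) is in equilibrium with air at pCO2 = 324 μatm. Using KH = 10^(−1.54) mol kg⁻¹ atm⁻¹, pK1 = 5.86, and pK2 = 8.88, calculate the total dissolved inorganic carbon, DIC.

[CO2*] = KH · pCO2 = 10^(−1.54) × 324×10^-6 = 9.344×10^-6 mol/kg
α₀ = 1/(1 + K1/[H⁺] + K1K2/[H⁺]²) = 1/(1 + 10^+2.05 + 10^+1.08) = 0.007986
DIC = [CO2*]/α₀ = 9.344×10^-6 / 0.007986 = 1.17 mmol/kg

DIC = 1.17 mmol/kg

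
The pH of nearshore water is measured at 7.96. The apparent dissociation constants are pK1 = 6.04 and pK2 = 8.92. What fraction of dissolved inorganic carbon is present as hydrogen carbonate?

α₁ = 0.892

α₁ = 1 / (1 + [H⁺]/K1 + K2/[H⁺]) = 1 / (1 + 10^-1.92 + 10^-0.96)
   = 1 / (1 + 0.012023 + 0.10965) = 1/1.1217 = 0.8915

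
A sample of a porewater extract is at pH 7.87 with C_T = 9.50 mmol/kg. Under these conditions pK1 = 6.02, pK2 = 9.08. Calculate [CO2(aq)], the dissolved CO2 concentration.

α₀ = 1 / (1 + K1/[H⁺] + K1K2/[H⁺]²) = 1 / (1 + 10^+1.85 + 10^+0.64)
   = 1 / (1 + 70.795 + 4.3652) = 1/76.160 = 0.01313
[CO2*] = α₀ × DIC = 0.01313 × 9.50 = 0.125 mmol/kg

[CO2*] = 0.125 mmol/kg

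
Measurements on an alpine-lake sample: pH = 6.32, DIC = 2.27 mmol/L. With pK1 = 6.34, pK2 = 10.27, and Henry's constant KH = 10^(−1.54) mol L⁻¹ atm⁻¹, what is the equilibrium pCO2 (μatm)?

α₀ = 1 / (1 + K1/[H⁺] + K1K2/[H⁺]²) = 1 / (1 + 10^-0.02 + 10^-3.97)
   = 1 / (1 + 0.95499 + 0.00010715) = 1/1.9551 = 0.5115
[CO2*] = α₀ × DIC = 0.5115 × 2.27 = 1.161 mmol/L
pCO2 = [CO2*]/KH = 1.161×10^-3 / 2.884×10^-2 = 4.03×10^4 μatm

pCO2 = 4.03×10^4 μatm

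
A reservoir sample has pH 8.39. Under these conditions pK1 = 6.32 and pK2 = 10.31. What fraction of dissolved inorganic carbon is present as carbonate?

α₂ = 1 / (1 + [H⁺]/K2 + [H⁺]²/(K1K2)) = 1 / (1 + 10^+1.92 + 10^-0.15)
   = 1 / (1 + 83.176 + 0.70795) = 1/84.884 = 0.01178

α₂ = 0.0118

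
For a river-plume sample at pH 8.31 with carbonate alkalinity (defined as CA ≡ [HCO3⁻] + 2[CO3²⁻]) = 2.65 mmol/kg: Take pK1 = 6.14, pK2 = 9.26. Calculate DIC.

DIC = 2.42 mmol/kg

CA = [HCO3⁻] + 2[CO3²⁻] = (α₁ + 2α₂)·DIC
At pH 8.31: [H⁺]/K1 = 10^-2.17 = 0.0067608, K2/[H⁺] = 10^-0.95 = 0.11220
α₁ = 1/(1 + 0.0067608 + 0.11220) = 1/1.1190 = 0.8937; α₂ = α₁·K2/[H⁺] = 0.1003
α₁ + 2α₂ = 1.0942
DIC = CA / (α₁ + 2α₂) = 2.65 / 1.0942 = 2.42 mmol/kg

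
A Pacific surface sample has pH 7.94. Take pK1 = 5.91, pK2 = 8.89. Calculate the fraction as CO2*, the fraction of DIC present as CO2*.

α₀ = 1 / (1 + K1/[H⁺] + K1K2/[H⁺]²) = 1 / (1 + 10^+2.03 + 10^+1.08)
   = 1 / (1 + 107.15 + 12.023) = 1/120.17 = 0.008321

α₀ = 0.00832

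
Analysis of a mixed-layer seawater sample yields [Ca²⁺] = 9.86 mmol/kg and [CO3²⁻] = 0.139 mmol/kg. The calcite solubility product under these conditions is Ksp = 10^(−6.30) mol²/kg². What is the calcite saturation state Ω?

Ksp = 10^(−6.30) = 5.012×10^-7
Ω = [Ca²⁺][CO3²⁻]/Ksp = (9.86×10^-3)(0.139×10^-3) / 5.012×10^-7 = 2.73

Ω = 2.73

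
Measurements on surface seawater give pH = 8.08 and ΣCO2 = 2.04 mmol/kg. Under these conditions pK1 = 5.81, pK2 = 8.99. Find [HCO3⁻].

[HCO3⁻] = 1.81 mmol/kg

α₁ = 1 / (1 + [H⁺]/K1 + K2/[H⁺]) = 1 / (1 + 10^-2.27 + 10^-0.91)
   = 1 / (1 + 0.0053703 + 0.12303) = 1/1.1284 = 0.8862
[HCO3⁻] = α₁ × DIC = 0.8862 × 2.04 = 1.81 mmol/kg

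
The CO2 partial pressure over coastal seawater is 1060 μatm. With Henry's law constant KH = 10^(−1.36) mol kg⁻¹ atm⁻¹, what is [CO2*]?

KH = 10^(−1.36) = 4.365×10^-2 mol kg⁻¹ atm⁻¹
[CO2*] = KH · pCO2 = 4.365×10^-2 × 1060×10^-6 atm = 4.63×10^-5 mol/kg

[CO2*] = 46.3 μmol/kg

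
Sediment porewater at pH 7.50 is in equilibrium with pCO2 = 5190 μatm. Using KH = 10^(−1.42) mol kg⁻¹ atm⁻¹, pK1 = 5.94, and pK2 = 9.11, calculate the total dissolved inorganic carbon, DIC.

[CO2*] = KH · pCO2 = 10^(−1.42) × 5190×10^-6 = 1.973×10^-4 mol/kg
α₀ = 1/(1 + K1/[H⁺] + K1K2/[H⁺]²) = 1/(1 + 10^+1.56 + 10^-0.05) = 0.02618
DIC = [CO2*]/α₀ = 1.973×10^-4 / 0.02618 = 7.54 mmol/kg

DIC = 7.54 mmol/kg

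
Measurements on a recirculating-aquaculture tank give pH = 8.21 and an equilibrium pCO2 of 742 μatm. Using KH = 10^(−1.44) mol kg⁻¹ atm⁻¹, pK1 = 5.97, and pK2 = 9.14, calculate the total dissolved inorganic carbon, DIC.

DIC = 5.26 mmol/kg

[CO2*] = KH · pCO2 = 10^(−1.44) × 742×10^-6 = 2.694×10^-5 mol/kg
α₀ = 1/(1 + K1/[H⁺] + K1K2/[H⁺]²) = 1/(1 + 10^+2.24 + 10^+1.31) = 0.005123
DIC = [CO2*]/α₀ = 2.694×10^-5 / 0.005123 = 5.26 mmol/kg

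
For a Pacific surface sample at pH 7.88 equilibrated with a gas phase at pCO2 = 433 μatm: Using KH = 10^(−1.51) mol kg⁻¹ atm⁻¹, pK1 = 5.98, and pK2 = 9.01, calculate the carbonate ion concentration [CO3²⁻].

[CO2*] = KH · pCO2 = 10^(−1.51) × 433×10^-6 = 1.338×10^-5 mol/kg
α₀ = 1/(1 + K1/[H⁺] + K1K2/[H⁺]²) = 1/(1 + 10^+1.90 + 10^+0.77) = 0.01158
DIC = [CO2*]/α₀ = 1.338×10^-5 / 0.01158 = 1.155 mmol/kg
[CO3²⁻] = α₂·DIC; α₂ = 0.06822, so [CO3²⁻] = 0.06822 × 1.155 = 0.0788 mmol/kg

[CO3²⁻] = 0.0788 mmol/kg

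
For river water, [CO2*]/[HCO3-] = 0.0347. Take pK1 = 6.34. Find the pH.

pH = 7.80

From K1 = [H⁺][HCO3-]/[CO2*]:  pH = pK1 − log₁₀([CO2*]/[HCO3-])
log₁₀(0.0347) = -1.460
pH = 6.34 − (-1.460) = 7.80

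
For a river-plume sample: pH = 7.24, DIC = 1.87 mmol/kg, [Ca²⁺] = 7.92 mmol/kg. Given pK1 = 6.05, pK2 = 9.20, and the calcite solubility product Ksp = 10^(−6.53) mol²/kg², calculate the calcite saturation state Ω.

α₂ = 1 / (1 + [H⁺]/K2 + [H⁺]²/(K1K2)) = 1 / (1 + 10^+1.96 + 10^+0.77)
   = 1 / (1 + 91.201 + 5.8884) = 1/98.090 = 0.01019
[CO3²⁻] = α₂ × DIC = 0.01019 × 1.87 = 0.01906 mmol/kg = 19.06 μmol/kg
Ksp = 10^(−6.53) = 2.951×10^-7
Ω = [Ca²⁺][CO3²⁻]/Ksp = (7.92×10^-3)(1.906×10^-5) / 2.951×10^-7 = 0.512

Ω = 0.512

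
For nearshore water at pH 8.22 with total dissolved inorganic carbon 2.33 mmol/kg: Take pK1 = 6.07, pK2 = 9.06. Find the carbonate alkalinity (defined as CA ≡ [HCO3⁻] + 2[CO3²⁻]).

CA = 2.61 mmol/kg

CA = [HCO3⁻] + 2[CO3²⁻] = (α₁ + 2α₂)·DIC
At pH 8.22: [H⁺]/K1 = 10^-2.15 = 0.0070795, K2/[H⁺] = 10^-0.84 = 0.14454
α₁ = 1/(1 + 0.0070795 + 0.14454) = 1/1.1516 = 0.8683; α₂ = α₁·K2/[H⁺] = 0.1255
α₁ + 2α₂ = 1.1194
CA = 1.1194 × 2.33 = 2.61 mmol/kg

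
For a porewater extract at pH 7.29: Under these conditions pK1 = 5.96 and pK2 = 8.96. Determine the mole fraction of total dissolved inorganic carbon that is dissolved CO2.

α₀ = 0.0438

α₀ = 1 / (1 + K1/[H⁺] + K1K2/[H⁺]²) = 1 / (1 + 10^+1.33 + 10^-0.34)
   = 1 / (1 + 21.380 + 0.45709) = 1/22.837 = 0.04379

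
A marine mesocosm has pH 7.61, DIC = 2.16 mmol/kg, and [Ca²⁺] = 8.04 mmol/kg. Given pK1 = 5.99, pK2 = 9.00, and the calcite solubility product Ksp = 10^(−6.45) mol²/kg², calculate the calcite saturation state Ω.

α₂ = 1 / (1 + [H⁺]/K2 + [H⁺]²/(K1K2)) = 1 / (1 + 10^+1.39 + 10^-0.23)
   = 1 / (1 + 24.547 + 0.58884) = 1/26.136 = 0.03826
[CO3²⁻] = α₂ × DIC = 0.03826 × 2.16 = 0.08264 mmol/kg
Ksp = 10^(−6.45) = 3.548×10^-7
Ω = [Ca²⁺][CO3²⁻]/Ksp = (8.04×10^-3)(8.264×10^-5) / 3.548×10^-7 = 1.87

Ω = 1.87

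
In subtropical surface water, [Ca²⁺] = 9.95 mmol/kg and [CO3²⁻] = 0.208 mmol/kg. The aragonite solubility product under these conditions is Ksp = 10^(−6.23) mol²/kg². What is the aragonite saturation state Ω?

Ω = 3.51

Ksp = 10^(−6.23) = 5.888×10^-7
Ω = [Ca²⁺][CO3²⁻]/Ksp = (9.95×10^-3)(0.208×10^-3) / 5.888×10^-7 = 3.51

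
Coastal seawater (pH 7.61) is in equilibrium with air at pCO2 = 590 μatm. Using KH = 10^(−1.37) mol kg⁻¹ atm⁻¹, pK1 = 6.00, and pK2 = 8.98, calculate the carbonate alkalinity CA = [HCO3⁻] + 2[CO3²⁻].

[CO2*] = KH · pCO2 = 10^(−1.37) × 590×10^-6 = 2.517×10^-5 mol/kg
α₀ = 1/(1 + K1/[H⁺] + K1K2/[H⁺]²) = 1/(1 + 10^+1.61 + 10^+0.24) = 0.02300
DIC = [CO2*]/α₀ = 2.517×10^-5 / 0.02300 = 1.094 mmol/kg
CA = (α₁ + 2α₂)·DIC = (0.9370 + 2×0.03997) × 1.094 = 1.11 mmol/kg

CA = 1.11 mmol/kg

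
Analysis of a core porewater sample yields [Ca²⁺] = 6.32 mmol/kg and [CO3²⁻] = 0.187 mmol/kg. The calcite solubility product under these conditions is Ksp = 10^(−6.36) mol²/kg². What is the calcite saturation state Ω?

Ω = 2.71

Ksp = 10^(−6.36) = 4.365×10^-7
Ω = [Ca²⁺][CO3²⁻]/Ksp = (6.32×10^-3)(0.187×10^-3) / 4.365×10^-7 = 2.71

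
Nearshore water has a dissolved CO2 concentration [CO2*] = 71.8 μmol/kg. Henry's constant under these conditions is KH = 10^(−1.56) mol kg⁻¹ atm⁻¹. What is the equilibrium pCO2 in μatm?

KH = 10^(−1.56) = 2.754×10^-2 mol kg⁻¹ atm⁻¹
pCO2 = [CO2*]/KH = 71.8×10^-6 / 2.754×10^-2 = 2.61×10^-3 atm = 2610 μatm

pCO2 = 2610 μatm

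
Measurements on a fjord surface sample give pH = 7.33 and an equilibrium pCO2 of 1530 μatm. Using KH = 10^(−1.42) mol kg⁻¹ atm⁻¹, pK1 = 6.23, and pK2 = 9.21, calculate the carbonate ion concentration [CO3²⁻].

[CO2*] = KH · pCO2 = 10^(−1.42) × 1530×10^-6 = 5.817×10^-5 mol/kg
α₀ = 1/(1 + K1/[H⁺] + K1K2/[H⁺]²) = 1/(1 + 10^+1.10 + 10^-0.78) = 0.07270
DIC = [CO2*]/α₀ = 5.817×10^-5 / 0.07270 = 0.8001 mmol/kg
[CO3²⁻] = α₂·DIC; α₂ = 0.01207, so [CO3²⁻] = 0.01207 × 0.8001 = 0.00965 mmol/kg = 9.65 μmol/kg

[CO3²⁻] = 9.65 μmol/kg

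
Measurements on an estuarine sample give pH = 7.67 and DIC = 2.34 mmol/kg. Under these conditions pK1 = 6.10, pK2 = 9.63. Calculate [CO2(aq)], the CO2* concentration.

α₀ = 1 / (1 + K1/[H⁺] + K1K2/[H⁺]²) = 1 / (1 + 10^+1.57 + 10^-0.39)
   = 1 / (1 + 37.154 + 0.40738) = 1/38.561 = 0.02593
[CO2*] = α₀ × DIC = 0.02593 × 2.34 = 0.0607 mmol/kg

[CO2*] = 0.0607 mmol/kg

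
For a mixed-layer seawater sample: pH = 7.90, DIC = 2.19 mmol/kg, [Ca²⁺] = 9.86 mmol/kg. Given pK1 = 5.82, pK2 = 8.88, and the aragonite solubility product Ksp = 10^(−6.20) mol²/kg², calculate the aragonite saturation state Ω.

α₂ = 1 / (1 + [H⁺]/K2 + [H⁺]²/(K1K2)) = 1 / (1 + 10^+0.98 + 10^-1.10)
   = 1 / (1 + 9.5499 + 0.079433) = 1/10.629 = 0.09408
[CO3²⁻] = α₂ × DIC = 0.09408 × 2.19 = 0.2060 mmol/kg
Ksp = 10^(−6.20) = 6.310×10^-7
Ω = [Ca²⁺][CO3²⁻]/Ksp = (9.86×10^-3)(2.060×10^-4) / 6.310×10^-7 = 3.22

Ω = 3.22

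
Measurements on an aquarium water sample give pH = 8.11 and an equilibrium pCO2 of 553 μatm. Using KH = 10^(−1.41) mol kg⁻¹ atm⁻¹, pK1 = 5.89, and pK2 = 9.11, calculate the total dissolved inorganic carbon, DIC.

[CO2*] = KH · pCO2 = 10^(−1.41) × 553×10^-6 = 2.151×10^-5 mol/kg
α₀ = 1/(1 + K1/[H⁺] + K1K2/[H⁺]²) = 1/(1 + 10^+2.22 + 10^+1.22) = 0.005448
DIC = [CO2*]/α₀ = 2.151×10^-5 / 0.005448 = 3.95 mmol/kg

DIC = 3.95 mmol/kg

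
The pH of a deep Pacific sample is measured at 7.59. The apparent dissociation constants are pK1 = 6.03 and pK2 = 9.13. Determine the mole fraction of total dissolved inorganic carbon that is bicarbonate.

α₁ = 0.947

α₁ = 1 / (1 + [H⁺]/K1 + K2/[H⁺]) = 1 / (1 + 10^-1.56 + 10^-1.54)
   = 1 / (1 + 0.027542 + 0.028840) = 1/1.0564 = 0.9466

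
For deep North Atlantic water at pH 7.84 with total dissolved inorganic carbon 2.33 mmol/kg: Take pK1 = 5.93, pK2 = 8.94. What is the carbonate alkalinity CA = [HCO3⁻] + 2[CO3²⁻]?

CA = 2.47 mmol/kg

CA = [HCO3⁻] + 2[CO3²⁻] = (α₁ + 2α₂)·DIC
At pH 7.84: [H⁺]/K1 = 10^-1.91 = 0.012303, K2/[H⁺] = 10^-1.10 = 0.079433
α₁ = 1/(1 + 0.012303 + 0.079433) = 1/1.0917 = 0.9160; α₂ = α₁·K2/[H⁺] = 0.07276
α₁ + 2α₂ = 1.0615
CA = 1.0615 × 2.33 = 2.47 mmol/kg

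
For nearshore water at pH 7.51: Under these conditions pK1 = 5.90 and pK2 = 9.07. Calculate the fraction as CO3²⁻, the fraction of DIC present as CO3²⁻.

α₂ = 1 / (1 + [H⁺]/K2 + [H⁺]²/(K1K2)) = 1 / (1 + 10^+1.56 + 10^-0.05)
   = 1 / (1 + 36.308 + 0.89125) = 1/38.199 = 0.02618

α₂ = 0.0262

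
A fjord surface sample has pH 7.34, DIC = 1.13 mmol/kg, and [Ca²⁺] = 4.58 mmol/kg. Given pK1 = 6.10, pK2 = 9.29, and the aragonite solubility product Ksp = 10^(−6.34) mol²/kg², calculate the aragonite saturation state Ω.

Ω = 0.119

α₂ = 1 / (1 + [H⁺]/K2 + [H⁺]²/(K1K2)) = 1 / (1 + 10^+1.95 + 10^+0.71)
   = 1 / (1 + 89.125 + 5.1286) = 1/95.254 = 0.01050
[CO3²⁻] = α₂ × DIC = 0.01050 × 1.13 = 0.01186 mmol/kg = 11.86 μmol/kg
Ksp = 10^(−6.34) = 4.571×10^-7
Ω = [Ca²⁺][CO3²⁻]/Ksp = (4.58×10^-3)(1.186×10^-5) / 4.571×10^-7 = 0.119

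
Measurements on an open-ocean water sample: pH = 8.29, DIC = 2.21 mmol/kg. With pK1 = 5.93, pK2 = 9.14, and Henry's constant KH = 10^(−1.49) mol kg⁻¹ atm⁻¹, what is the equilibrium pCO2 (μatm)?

α₀ = 1 / (1 + K1/[H⁺] + K1K2/[H⁺]²) = 1 / (1 + 10^+2.36 + 10^+1.51)
   = 1 / (1 + 229.09 + 32.359) = 1/262.45 = 0.003810
[CO2*] = α₀ × DIC = 0.003810 × 2.21 = 0.008421 mmol/kg = 8.421 μmol/kg
pCO2 = [CO2*]/KH = 8.421×10^-6 / 3.236×10^-2 = 260 μatm

pCO2 = 260 μatm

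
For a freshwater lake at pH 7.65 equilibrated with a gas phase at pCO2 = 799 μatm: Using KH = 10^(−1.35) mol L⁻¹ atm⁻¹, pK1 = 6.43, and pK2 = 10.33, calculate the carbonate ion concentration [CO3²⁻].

[CO3²⁻] = 1.24 μmol/L

[CO2*] = KH · pCO2 = 10^(−1.35) × 799×10^-6 = 3.569×10^-5 mol/L
α₀ = 1/(1 + K1/[H⁺] + K1K2/[H⁺]²) = 1/(1 + 10^+1.22 + 10^-1.46) = 0.05672
DIC = [CO2*]/α₀ = 3.569×10^-5 / 0.05672 = 0.6292 mmol/L
[CO3²⁻] = α₂·DIC; α₂ = 0.001967, so [CO3²⁻] = 0.001967 × 0.6292 = 0.00124 mmol/L = 1.24 μmol/L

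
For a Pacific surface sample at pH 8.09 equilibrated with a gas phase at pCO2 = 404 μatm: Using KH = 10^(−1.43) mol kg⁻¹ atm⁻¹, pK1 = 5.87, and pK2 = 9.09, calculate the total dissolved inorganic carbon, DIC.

[CO2*] = KH · pCO2 = 10^(−1.43) × 404×10^-6 = 1.501×10^-5 mol/kg
α₀ = 1/(1 + K1/[H⁺] + K1K2/[H⁺]²) = 1/(1 + 10^+2.22 + 10^+1.22) = 0.005448
DIC = [CO2*]/α₀ = 1.501×10^-5 / 0.005448 = 2.76 mmol/kg

DIC = 2.76 mmol/kg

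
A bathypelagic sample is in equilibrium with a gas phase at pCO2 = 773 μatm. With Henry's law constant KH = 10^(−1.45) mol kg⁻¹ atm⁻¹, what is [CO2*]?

[CO2*] = 27.4 μmol/kg

KH = 10^(−1.45) = 3.548×10^-2 mol kg⁻¹ atm⁻¹
[CO2*] = KH · pCO2 = 3.548×10^-2 × 773×10^-6 atm = 2.74×10^-5 mol/kg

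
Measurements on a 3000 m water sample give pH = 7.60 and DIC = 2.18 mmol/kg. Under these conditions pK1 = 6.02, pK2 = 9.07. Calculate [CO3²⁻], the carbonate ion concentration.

α₂ = 1 / (1 + [H⁺]/K2 + [H⁺]²/(K1K2)) = 1 / (1 + 10^+1.47 + 10^-0.11)
   = 1 / (1 + 29.512 + 0.77625) = 1/31.288 = 0.03196
[CO3²⁻] = α₂ × DIC = 0.03196 × 2.18 = 0.0697 mmol/kg

[CO3²⁻] = 0.0697 mmol/kg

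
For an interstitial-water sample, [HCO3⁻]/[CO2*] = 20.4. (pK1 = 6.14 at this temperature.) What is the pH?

From K1 = [H⁺][HCO3⁻]/[CO2*]:  pH = pK1 + log₁₀([HCO3⁻]/[CO2*])
log₁₀(20.4) = +1.310
pH = 6.14 + (+1.310) = 7.45

pH = 7.45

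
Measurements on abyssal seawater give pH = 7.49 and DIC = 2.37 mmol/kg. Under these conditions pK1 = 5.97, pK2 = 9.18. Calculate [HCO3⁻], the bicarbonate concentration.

α₁ = 1 / (1 + [H⁺]/K1 + K2/[H⁺]) = 1 / (1 + 10^-1.52 + 10^-1.69)
   = 1 / (1 + 0.030200 + 0.020417) = 1/1.0506 = 0.9518
[HCO3⁻] = α₁ × DIC = 0.9518 × 2.37 = 2.26 mmol/kg

[HCO3⁻] = 2.26 mmol/kg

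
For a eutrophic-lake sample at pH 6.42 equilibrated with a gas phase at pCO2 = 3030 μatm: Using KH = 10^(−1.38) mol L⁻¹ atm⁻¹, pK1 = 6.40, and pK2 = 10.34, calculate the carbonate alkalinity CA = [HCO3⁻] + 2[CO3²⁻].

CA = 0.132 mmol/L

[CO2*] = KH · pCO2 = 10^(−1.38) × 3030×10^-6 = 1.263×10^-4 mol/L
α₀ = 1/(1 + K1/[H⁺] + K1K2/[H⁺]²) = 1/(1 + 10^+0.02 + 10^-3.90) = 0.4885
DIC = [CO2*]/α₀ = 1.263×10^-4 / 0.4885 = 0.2586 mmol/L
CA = (α₁ + 2α₂)·DIC = (0.5115 + 2×6.149×10^-5) × 0.2586 = 0.132 mmol/L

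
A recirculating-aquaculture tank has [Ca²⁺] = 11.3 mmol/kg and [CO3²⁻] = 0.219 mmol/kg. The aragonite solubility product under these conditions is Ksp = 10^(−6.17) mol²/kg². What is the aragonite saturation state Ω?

Ω = 3.66

Ksp = 10^(−6.17) = 6.761×10^-7
Ω = [Ca²⁺][CO3²⁻]/Ksp = (11.3×10^-3)(0.219×10^-3) / 6.761×10^-7 = 3.66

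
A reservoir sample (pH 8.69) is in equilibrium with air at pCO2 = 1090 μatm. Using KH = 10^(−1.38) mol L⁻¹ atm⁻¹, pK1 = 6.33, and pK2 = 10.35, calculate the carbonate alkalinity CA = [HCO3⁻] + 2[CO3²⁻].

[CO2*] = KH · pCO2 = 10^(−1.38) × 1090×10^-6 = 4.544×10^-5 mol/L
α₀ = 1/(1 + K1/[H⁺] + K1K2/[H⁺]²) = 1/(1 + 10^+2.36 + 10^+0.70) = 0.004254
DIC = [CO2*]/α₀ = 4.544×10^-5 / 0.004254 = 10.68 mmol/L
CA = (α₁ + 2α₂)·DIC = (0.9744 + 2×0.02132) × 10.68 = 10.9 mmol/L

CA = 10.9 mmol/L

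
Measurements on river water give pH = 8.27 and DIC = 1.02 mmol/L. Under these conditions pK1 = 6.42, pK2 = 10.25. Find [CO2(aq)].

α₀ = 1 / (1 + K1/[H⁺] + K1K2/[H⁺]²) = 1 / (1 + 10^+1.85 + 10^-0.13)
   = 1 / (1 + 70.795 + 0.74131) = 1/72.536 = 0.01379
[CO2*] = α₀ × DIC = 0.01379 × 1.02 = 0.0141 mmol/L = 14.1 μmol/L

[CO2*] = 14.1 μmol/L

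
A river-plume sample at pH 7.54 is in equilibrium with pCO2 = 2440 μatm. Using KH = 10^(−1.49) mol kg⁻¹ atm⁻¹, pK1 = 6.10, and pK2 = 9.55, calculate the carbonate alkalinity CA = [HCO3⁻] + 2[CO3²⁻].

CA = 2.22 mmol/kg

[CO2*] = KH · pCO2 = 10^(−1.49) × 2440×10^-6 = 7.896×10^-5 mol/kg
α₀ = 1/(1 + K1/[H⁺] + K1K2/[H⁺]²) = 1/(1 + 10^+1.44 + 10^-0.57) = 0.03471
DIC = [CO2*]/α₀ = 7.896×10^-5 / 0.03471 = 2.275 mmol/kg
CA = (α₁ + 2α₂)·DIC = (0.9559 + 2×0.009342) × 2.275 = 2.22 mmol/kg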